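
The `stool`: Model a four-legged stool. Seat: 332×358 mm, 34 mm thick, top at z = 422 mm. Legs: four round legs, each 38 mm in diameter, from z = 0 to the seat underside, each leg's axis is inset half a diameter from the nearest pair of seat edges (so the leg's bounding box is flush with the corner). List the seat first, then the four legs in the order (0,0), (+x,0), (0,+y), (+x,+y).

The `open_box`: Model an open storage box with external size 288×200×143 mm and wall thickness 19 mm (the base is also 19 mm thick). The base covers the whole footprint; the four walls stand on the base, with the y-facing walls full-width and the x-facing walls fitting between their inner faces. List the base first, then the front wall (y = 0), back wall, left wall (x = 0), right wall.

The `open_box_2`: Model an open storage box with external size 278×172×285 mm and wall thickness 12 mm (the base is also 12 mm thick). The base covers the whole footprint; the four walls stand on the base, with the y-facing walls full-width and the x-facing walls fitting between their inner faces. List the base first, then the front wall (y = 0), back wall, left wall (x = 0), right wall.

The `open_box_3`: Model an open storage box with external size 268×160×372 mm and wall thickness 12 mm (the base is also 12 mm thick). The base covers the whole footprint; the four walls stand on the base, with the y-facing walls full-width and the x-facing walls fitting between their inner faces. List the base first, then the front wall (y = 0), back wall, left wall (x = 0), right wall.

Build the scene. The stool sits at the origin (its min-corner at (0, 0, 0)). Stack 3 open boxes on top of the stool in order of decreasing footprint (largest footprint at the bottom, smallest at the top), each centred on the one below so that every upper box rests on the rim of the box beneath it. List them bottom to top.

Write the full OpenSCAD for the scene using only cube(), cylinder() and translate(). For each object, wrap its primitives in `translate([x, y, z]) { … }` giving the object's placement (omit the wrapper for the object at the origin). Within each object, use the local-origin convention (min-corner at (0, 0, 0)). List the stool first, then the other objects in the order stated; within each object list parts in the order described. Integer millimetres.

translate([0, 0, 388]) cube([332, 358, 34]);
translate([19, 19, 0]) cylinder(h = 388, r = 19);
translate([313, 19, 0]) cylinder(h = 388, r = 19);
translate([19, 339, 0]) cylinder(h = 388, r = 19);
translate([313, 339, 0]) cylinder(h = 388, r = 19);
translate([22, 79, 422]) {
  cube([288, 200, 19]);
  translate([0, 0, 19]) cube([288, 19, 124]);
  translate([0, 181, 19]) cube([288, 19, 124]);
  translate([0, 19, 19]) cube([19, 162, 124]);
  translate([269, 19, 19]) cube([19, 162, 124]);
}
translate([27, 93, 565]) {
  cube([278, 172, 12]);
  translate([0, 0, 12]) cube([278, 12, 273]);
  translate([0, 160, 12]) cube([278, 12, 273]);
  translate([0, 12, 12]) cube([12, 148, 273]);
  translate([266, 12, 12]) cube([12, 148, 273]);
}
translate([32, 99, 850]) {
  cube([268, 160, 12]);
  translate([0, 0, 12]) cube([268, 12, 360]);
  translate([0, 148, 12]) cube([268, 12, 360]);
  translate([0, 12, 12]) cube([12, 136, 360]);
  translate([256, 12, 12]) cube([12, 136, 360]);
}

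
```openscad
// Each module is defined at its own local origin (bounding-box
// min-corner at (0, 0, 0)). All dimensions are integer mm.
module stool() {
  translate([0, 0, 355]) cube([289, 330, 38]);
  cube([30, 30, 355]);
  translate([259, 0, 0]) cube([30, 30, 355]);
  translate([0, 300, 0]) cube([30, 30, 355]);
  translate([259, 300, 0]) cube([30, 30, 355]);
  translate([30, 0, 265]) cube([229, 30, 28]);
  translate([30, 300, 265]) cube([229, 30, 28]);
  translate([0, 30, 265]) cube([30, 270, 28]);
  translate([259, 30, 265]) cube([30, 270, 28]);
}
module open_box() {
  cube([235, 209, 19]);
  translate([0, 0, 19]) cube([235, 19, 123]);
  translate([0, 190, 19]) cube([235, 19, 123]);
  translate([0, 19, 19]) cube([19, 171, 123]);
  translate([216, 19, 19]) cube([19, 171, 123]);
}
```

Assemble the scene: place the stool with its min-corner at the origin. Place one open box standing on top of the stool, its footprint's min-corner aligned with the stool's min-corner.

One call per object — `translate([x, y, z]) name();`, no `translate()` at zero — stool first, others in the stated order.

stool();
translate([0, 0, 393]) open_box();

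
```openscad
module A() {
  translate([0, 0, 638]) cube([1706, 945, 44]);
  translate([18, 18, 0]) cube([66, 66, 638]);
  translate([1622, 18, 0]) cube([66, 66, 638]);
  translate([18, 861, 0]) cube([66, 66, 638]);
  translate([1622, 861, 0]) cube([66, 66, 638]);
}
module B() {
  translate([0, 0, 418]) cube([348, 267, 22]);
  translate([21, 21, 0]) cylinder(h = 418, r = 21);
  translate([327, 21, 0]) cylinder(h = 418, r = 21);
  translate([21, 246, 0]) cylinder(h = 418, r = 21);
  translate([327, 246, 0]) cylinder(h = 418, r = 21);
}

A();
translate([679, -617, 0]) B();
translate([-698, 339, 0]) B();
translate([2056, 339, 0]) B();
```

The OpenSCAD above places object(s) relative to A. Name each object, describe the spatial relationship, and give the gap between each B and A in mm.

Each stool's nearest face is 350 mm from the table's bounding box.

A is a table. B is a stool. Three stools sit around the table at the −y, −x, +x sides. The gap between each stool and the table is 350 mm.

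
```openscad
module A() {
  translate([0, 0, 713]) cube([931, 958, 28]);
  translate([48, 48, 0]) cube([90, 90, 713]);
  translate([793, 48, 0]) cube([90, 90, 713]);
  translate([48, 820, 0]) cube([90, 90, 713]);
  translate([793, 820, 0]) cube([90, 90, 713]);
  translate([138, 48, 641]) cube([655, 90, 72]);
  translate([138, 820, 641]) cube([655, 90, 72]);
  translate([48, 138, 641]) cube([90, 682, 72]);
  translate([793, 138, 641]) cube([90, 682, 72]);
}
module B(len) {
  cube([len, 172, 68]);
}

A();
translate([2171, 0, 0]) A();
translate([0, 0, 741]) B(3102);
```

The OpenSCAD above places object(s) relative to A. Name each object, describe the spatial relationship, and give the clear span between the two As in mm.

A is a table. B is a beam. A beam spans the tops of two tables. The clear span between the two tables is 1240 mm.

Second table starts at x = 2171; first ends at x = 931; clear span = 2171 − 931 = 1240 mm.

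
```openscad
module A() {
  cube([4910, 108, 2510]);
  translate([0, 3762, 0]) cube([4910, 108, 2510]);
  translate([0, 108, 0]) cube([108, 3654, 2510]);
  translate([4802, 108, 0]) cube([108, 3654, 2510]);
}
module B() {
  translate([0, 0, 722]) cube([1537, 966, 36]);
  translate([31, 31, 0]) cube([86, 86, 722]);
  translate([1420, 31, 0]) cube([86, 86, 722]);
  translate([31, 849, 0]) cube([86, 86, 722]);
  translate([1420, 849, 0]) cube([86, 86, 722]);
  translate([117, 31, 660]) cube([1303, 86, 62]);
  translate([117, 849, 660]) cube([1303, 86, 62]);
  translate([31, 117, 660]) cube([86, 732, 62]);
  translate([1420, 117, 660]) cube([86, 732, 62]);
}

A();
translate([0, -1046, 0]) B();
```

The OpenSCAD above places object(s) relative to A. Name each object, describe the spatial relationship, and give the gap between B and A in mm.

The table's nearest face is 80 mm from the house frame's −y face.

A is a house frame. B is a table. The table is on the floor beside the house frame on its −y side. The gap between the table and the house frame is 80 mm.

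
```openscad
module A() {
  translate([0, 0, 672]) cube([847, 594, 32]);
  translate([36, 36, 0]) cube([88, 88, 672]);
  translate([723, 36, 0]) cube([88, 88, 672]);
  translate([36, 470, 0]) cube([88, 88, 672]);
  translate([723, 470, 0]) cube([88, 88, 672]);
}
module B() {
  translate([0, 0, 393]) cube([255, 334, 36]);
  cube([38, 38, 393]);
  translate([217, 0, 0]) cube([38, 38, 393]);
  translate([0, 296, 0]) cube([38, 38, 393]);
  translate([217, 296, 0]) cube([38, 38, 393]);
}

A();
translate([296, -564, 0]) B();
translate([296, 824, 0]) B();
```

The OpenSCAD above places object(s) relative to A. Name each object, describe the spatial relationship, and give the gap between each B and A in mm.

Each stool's nearest face is 230 mm from the table's bounding box.

A is a table. B is a stool. Two stools sit around the table at the −y, +y sides. The gap between each stool and the table is 230 mm.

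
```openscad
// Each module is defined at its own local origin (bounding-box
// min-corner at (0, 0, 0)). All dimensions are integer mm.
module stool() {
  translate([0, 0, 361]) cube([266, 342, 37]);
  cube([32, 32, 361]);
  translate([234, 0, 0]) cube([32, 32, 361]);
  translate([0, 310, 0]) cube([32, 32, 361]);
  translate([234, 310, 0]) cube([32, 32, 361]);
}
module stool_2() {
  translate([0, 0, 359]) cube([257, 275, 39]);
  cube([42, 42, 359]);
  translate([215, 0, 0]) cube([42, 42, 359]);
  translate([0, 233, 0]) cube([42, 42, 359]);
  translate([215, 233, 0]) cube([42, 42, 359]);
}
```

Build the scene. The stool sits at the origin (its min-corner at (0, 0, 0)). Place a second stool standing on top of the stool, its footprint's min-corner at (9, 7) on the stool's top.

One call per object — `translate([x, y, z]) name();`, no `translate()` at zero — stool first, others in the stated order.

stool();
translate([9, 7, 398]) stool_2();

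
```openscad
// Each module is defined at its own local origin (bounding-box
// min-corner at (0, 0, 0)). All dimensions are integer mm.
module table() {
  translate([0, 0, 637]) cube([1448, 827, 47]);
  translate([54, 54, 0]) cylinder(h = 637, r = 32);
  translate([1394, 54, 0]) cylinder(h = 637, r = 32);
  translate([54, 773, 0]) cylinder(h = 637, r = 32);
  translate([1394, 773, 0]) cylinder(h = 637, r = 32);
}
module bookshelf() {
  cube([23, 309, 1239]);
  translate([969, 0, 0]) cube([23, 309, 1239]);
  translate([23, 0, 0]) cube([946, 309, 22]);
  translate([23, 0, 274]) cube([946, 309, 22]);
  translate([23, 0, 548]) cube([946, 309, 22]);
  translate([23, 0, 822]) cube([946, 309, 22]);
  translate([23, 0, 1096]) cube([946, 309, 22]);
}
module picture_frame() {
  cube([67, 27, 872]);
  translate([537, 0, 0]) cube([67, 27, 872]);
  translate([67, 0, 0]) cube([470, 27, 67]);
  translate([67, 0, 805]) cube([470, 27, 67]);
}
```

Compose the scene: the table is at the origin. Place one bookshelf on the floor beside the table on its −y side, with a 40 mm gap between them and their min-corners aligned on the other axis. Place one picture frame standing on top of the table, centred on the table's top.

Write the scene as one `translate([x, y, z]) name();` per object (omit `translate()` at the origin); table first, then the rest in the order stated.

table();
translate([0, -349, 0]) bookshelf();
translate([422, 400, 684]) picture_frame();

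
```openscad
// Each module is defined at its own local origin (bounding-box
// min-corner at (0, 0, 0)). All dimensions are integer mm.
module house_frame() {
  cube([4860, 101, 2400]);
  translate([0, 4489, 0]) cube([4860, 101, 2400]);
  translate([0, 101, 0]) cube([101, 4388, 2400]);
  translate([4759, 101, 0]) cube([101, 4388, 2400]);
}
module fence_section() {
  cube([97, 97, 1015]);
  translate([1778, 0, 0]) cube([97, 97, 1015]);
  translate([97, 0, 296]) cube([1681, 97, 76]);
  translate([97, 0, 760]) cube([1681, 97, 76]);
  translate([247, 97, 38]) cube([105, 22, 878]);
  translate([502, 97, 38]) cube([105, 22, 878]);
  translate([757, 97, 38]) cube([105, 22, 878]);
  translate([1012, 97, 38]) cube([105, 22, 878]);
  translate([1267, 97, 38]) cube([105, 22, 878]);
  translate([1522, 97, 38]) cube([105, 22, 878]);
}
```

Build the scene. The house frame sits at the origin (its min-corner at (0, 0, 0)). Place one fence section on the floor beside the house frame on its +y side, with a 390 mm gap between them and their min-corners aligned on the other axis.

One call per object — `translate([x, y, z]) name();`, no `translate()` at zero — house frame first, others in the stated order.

house_frame();
translate([0, 4980, 0]) fence_section();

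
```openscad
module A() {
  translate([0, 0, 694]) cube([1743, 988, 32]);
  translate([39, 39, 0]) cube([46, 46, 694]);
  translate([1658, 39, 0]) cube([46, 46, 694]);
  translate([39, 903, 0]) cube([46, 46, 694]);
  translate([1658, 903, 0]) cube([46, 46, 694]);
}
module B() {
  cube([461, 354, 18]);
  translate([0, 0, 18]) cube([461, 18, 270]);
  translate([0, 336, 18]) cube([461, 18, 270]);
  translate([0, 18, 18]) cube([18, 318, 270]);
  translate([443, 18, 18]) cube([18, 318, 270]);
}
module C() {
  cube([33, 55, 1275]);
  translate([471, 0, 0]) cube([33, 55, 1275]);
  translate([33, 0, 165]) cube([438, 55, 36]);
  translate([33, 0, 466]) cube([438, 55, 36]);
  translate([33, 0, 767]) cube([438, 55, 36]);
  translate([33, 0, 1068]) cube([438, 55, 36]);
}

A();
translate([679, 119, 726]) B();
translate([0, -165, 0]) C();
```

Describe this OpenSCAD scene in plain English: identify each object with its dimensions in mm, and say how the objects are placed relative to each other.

A is a table with a 1743×988 mm rectangular top, 32 mm thick, top surface at z = 726 mm, supported by four 46×46 mm square legs, each inset 39 mm from the nearest pair of top edges, running from the floor.

B is an open-topped rectangular box: outside dimensions 461×354×288 mm, with a uniform wall and base thickness of 18 mm. The base is a full 461×354 slab on the floor; four walls sit on top of the base. The front and back walls (the −y and +y sides) span the full width; the two side walls fit between them.

C is a straight ladder. Two 33×55 mm vertical rails, 1275 mm tall, stand 504 mm apart (outside-to-outside) with their front faces coplanar on the −y side. 4 rungs, each 55 mm deep and 36 mm tall, span between the inner faces of the rails, front faces flush with the rails. The lowest rung's underside is at z = 165 mm and rungs are spaced 301 mm apart (underside to underside).

The open box is on top of the table. The ladder is on the floor beside the table on its −y side.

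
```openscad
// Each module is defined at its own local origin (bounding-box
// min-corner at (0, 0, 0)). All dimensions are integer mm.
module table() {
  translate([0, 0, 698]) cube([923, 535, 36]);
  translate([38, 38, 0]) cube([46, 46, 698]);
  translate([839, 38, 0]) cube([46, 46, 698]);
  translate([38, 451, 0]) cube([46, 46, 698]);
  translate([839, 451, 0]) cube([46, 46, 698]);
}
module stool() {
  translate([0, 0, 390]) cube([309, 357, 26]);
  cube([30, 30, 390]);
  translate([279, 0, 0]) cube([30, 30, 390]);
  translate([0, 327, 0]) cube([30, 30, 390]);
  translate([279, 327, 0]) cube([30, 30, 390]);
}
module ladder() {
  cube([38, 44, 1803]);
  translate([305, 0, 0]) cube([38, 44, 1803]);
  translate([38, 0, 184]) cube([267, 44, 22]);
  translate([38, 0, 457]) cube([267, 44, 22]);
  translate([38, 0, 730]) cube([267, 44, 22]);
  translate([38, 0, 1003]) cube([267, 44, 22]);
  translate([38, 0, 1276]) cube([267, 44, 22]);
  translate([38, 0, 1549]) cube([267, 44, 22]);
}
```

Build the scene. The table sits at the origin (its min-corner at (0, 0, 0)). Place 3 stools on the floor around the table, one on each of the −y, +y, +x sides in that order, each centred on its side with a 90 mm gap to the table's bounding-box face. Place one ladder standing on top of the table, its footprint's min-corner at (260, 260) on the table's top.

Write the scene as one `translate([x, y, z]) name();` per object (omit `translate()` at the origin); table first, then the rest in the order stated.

table();
translate([307, -447, 0]) stool();
translate([307, 625, 0]) stool();
translate([1013, 89, 0]) stool();
translate([260, 260, 734]) ladder();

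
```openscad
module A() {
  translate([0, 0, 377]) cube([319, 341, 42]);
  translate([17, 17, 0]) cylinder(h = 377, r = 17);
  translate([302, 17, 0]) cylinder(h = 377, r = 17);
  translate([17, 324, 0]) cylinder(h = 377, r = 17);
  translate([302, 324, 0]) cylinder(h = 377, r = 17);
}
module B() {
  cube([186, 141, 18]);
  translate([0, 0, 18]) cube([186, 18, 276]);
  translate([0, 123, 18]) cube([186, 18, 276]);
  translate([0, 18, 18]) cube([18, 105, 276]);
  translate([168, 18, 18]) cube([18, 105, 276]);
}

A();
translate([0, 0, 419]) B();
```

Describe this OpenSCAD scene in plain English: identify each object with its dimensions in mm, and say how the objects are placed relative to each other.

A is a simple wooden stool: a rectangular seat 319 mm (x) by 341 mm (y), 42 mm thick, top face at z = 419 mm, on four round legs, each 34 mm in diameter. The legs rest on z = 0, each leg's axis is inset half a diameter from the nearest pair of seat edges (so the leg's bounding box is flush with the corner).

B is an open storage box with external size 186×141×294 mm and wall thickness 18 mm (the base is also 18 mm thick). The base covers the whole footprint; the four walls stand on the base, with the y-facing walls full-width and the x-facing walls fitting between their inner faces.

The open box is on top of the stool.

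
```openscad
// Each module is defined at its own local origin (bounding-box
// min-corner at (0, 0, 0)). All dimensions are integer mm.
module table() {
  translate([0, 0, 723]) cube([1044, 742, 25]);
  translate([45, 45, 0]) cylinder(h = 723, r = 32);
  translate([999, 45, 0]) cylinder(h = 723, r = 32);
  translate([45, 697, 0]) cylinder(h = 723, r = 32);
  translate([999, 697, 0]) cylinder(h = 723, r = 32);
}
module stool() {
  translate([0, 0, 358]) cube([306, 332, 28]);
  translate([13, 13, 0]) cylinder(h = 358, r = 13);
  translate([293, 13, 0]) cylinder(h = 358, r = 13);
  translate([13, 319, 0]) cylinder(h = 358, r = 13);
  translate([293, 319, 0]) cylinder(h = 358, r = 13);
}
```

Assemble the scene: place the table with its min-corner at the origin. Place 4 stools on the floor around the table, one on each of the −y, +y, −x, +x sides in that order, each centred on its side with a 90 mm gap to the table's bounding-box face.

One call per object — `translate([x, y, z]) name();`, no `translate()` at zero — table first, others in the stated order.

table();
translate([369, -422, 0]) stool();
translate([369, 832, 0]) stool();
translate([-396, 205, 0]) stool();
translate([1134, 205, 0]) stool();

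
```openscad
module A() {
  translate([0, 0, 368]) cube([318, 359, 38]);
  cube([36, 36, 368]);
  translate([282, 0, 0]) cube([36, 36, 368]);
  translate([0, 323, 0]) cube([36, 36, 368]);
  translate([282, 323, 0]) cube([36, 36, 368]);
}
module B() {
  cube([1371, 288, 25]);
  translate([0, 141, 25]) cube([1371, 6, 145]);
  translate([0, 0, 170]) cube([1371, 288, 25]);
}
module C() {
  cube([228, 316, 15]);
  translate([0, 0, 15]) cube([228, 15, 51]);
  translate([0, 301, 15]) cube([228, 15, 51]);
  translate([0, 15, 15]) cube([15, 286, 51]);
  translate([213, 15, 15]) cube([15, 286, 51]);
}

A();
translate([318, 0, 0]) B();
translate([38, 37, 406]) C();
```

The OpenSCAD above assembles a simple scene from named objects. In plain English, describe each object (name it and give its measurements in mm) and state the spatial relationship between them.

A is a four-legged stool. The seat is 318×359 mm, 38 mm thick, top at z = 406 mm. It stands on four square legs, each 36×36 mm in cross-section, from z = 0 to the seat underside, each flush with a corner of the seat.

B is an I-beam lying along x, 1371 mm long. Overall section height 195 mm. Two flanges 288 mm wide (y) and 25 mm thick, one on the floor and one at the top; a web 6 mm thick runs between them, centred on the flange width.

C is an open-topped rectangular box: outside dimensions 228×316×66 mm, with a uniform wall and base thickness of 15 mm. The base is a full 228×316 slab on the floor; four walls sit on top of the base. The front and back walls (the −y and +y sides) span the full width; the two side walls fit between them.

The I-beam is against the stool's +x side, with their −y faces flush. The open box is on top of the stool.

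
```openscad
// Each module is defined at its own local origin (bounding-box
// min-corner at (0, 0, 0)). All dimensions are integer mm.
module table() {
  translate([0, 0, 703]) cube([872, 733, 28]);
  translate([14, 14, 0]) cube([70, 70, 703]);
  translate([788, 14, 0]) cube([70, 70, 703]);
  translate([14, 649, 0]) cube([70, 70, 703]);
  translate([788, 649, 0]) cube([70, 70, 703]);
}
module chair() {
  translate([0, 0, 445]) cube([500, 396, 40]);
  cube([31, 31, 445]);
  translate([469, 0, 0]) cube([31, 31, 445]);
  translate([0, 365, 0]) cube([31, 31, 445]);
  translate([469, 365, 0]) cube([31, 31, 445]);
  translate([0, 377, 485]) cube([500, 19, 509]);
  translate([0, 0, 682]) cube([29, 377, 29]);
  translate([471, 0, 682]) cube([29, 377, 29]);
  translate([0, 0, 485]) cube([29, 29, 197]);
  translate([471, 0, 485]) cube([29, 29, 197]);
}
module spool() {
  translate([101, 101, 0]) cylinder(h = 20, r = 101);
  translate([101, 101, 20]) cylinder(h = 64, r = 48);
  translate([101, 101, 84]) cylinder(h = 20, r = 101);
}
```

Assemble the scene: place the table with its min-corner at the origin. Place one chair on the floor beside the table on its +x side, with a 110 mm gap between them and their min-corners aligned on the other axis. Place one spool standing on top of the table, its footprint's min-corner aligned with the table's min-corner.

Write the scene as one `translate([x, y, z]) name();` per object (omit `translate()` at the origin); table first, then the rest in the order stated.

table();
translate([982, 0, 0]) chair();
translate([0, 0, 731]) spool();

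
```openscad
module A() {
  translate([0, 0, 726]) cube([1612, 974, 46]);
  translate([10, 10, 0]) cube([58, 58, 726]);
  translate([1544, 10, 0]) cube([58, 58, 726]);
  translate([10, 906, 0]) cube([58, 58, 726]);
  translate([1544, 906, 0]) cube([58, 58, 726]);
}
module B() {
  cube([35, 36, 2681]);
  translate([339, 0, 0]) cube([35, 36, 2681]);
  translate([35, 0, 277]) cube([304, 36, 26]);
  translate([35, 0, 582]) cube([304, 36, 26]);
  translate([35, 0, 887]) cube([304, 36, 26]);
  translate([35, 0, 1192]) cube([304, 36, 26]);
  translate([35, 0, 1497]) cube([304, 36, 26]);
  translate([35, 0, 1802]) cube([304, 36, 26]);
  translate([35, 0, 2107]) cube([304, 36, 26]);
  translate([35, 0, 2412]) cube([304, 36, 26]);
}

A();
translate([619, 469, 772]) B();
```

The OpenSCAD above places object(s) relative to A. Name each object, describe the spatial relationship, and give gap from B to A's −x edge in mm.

The ladder's min-x is at 619; the table's min-x is 0; gap = 619 mm.

A is a table. B is a ladder. The ladder is on top of the table, centred. The gap from the ladder to the table's −x edge is 619 mm.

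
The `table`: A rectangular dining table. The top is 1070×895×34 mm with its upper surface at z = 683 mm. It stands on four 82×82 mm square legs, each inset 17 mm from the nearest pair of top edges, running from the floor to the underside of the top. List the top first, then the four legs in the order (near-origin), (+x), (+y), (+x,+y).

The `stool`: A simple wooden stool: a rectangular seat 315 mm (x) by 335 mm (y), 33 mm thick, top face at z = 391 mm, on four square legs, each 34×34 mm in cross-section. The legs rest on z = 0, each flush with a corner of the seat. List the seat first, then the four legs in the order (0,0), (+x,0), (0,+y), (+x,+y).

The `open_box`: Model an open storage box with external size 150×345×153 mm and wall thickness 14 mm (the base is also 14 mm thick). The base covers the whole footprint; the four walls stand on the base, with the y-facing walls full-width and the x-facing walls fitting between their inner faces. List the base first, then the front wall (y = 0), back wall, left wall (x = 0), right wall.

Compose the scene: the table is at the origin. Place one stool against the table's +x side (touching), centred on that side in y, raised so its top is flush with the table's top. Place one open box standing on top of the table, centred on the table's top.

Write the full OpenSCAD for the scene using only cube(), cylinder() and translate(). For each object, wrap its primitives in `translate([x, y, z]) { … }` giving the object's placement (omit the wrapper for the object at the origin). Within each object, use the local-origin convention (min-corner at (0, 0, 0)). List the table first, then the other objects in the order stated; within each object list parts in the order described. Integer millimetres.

translate([0, 0, 649]) cube([1070, 895, 34]);
translate([17, 17, 0]) cube([82, 82, 649]);
translate([971, 17, 0]) cube([82, 82, 649]);
translate([17, 796, 0]) cube([82, 82, 649]);
translate([971, 796, 0]) cube([82, 82, 649]);
translate([1070, 280, 292]) {
  translate([0, 0, 358]) cube([315, 335, 33]);
  cube([34, 34, 358]);
  translate([281, 0, 0]) cube([34, 34, 358]);
  translate([0, 301, 0]) cube([34, 34, 358]);
  translate([281, 301, 0]) cube([34, 34, 358]);
}
translate([460, 275, 683]) {
  cube([150, 345, 14]);
  translate([0, 0, 14]) cube([150, 14, 139]);
  translate([0, 331, 14]) cube([150, 14, 139]);
  translate([0, 14, 14]) cube([14, 317, 139]);
  translate([136, 14, 14]) cube([14, 317, 139]);
}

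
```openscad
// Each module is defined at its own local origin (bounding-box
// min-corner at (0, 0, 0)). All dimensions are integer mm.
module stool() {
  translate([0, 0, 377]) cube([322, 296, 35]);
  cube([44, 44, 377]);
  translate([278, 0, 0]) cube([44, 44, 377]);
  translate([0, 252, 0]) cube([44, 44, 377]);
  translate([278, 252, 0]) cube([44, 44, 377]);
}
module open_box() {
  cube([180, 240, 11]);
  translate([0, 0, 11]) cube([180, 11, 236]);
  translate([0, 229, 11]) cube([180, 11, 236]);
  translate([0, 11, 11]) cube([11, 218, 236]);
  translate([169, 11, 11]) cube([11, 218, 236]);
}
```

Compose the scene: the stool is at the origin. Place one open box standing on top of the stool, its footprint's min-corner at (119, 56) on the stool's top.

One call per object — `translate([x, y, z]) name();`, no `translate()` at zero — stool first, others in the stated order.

stool();
translate([119, 56, 412]) open_box();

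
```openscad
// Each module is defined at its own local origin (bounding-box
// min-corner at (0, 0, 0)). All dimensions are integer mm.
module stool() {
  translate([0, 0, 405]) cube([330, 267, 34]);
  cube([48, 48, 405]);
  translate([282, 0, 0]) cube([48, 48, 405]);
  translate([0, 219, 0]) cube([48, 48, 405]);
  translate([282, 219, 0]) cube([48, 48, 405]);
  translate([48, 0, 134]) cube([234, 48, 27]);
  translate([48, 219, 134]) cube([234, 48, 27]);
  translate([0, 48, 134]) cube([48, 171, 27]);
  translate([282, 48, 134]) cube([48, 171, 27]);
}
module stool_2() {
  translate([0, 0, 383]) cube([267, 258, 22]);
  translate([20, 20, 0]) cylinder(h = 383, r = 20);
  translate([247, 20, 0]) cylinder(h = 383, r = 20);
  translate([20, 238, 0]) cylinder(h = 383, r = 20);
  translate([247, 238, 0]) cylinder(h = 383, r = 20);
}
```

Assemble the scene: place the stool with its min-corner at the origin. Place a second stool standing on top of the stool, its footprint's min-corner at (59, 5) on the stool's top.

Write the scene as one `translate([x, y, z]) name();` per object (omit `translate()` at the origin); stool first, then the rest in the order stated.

stool();
translate([59, 5, 439]) stool_2();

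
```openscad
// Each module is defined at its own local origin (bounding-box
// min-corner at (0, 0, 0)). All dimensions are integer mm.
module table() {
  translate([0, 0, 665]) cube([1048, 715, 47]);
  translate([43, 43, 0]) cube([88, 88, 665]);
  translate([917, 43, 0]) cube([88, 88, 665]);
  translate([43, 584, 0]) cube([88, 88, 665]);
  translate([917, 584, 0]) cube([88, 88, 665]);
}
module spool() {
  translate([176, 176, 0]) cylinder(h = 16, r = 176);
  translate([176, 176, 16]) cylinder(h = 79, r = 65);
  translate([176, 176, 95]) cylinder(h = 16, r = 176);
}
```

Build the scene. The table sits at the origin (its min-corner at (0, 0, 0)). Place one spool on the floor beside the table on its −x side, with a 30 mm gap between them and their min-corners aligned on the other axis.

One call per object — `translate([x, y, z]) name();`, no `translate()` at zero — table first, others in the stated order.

table();
translate([-382, 0, 0]) spool();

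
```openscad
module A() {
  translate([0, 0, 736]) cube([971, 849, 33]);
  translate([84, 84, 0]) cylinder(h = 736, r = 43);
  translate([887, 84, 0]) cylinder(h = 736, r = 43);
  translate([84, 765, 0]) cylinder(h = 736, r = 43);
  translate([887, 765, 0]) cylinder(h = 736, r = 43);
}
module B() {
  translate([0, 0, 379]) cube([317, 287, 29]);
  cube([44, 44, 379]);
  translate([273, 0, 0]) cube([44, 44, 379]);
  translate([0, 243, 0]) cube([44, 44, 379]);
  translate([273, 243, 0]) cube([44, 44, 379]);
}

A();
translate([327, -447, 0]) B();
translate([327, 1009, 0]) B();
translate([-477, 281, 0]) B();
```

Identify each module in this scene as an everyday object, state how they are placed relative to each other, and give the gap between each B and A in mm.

A is a table. B is a stool. Three stools sit around the table at the −y, +y, −x sides. The gap between each stool and the table is 160 mm.

Each stool's nearest face is 160 mm from the table's bounding box.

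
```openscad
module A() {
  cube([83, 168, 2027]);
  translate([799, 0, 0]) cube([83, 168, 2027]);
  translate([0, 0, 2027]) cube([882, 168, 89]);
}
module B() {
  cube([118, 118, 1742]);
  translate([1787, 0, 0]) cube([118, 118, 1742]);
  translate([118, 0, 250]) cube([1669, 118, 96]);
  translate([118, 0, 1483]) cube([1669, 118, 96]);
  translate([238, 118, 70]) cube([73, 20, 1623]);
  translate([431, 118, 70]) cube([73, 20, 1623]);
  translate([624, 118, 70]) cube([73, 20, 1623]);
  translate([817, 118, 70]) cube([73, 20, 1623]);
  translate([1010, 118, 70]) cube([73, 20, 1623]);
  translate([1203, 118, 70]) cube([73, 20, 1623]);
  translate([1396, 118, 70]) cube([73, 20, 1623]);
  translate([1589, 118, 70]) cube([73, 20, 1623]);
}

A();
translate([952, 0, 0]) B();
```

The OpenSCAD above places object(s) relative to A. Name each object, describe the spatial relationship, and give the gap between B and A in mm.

A is a door frame. B is a fence section. The fence section is on the floor beside the door frame on its +x side. The gap between the fence section and the door frame is 70 mm.

The fence section's nearest face is 70 mm from the door frame's +x face.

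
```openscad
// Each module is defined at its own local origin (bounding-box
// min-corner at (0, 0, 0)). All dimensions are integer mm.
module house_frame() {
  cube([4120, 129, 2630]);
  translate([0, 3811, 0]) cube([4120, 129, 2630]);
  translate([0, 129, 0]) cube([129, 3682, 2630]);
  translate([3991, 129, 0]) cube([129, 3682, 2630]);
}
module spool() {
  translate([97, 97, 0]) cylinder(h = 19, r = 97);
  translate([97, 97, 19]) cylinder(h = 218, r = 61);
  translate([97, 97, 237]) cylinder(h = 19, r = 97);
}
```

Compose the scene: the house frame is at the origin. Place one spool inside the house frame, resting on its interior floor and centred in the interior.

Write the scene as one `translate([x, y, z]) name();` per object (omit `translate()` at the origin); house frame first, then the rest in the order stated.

house_frame();
translate([1963, 1873, 0]) spool();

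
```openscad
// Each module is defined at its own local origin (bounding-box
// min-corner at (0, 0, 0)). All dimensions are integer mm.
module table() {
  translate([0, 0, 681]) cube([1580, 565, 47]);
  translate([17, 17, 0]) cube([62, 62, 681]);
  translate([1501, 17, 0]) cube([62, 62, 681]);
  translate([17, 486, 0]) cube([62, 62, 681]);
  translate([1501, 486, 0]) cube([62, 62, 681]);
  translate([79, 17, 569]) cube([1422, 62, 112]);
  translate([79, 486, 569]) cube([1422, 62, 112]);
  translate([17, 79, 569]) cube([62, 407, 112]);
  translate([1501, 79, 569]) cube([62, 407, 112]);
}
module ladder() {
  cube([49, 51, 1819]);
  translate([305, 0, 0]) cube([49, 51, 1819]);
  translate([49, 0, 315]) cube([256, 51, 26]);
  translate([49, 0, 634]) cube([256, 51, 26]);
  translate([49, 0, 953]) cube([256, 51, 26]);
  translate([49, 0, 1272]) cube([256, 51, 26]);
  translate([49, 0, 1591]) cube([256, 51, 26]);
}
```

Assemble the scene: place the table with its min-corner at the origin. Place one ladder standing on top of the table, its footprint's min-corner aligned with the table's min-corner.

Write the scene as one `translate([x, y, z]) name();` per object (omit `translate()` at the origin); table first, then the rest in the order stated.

table();
translate([0, 0, 728]) ladder();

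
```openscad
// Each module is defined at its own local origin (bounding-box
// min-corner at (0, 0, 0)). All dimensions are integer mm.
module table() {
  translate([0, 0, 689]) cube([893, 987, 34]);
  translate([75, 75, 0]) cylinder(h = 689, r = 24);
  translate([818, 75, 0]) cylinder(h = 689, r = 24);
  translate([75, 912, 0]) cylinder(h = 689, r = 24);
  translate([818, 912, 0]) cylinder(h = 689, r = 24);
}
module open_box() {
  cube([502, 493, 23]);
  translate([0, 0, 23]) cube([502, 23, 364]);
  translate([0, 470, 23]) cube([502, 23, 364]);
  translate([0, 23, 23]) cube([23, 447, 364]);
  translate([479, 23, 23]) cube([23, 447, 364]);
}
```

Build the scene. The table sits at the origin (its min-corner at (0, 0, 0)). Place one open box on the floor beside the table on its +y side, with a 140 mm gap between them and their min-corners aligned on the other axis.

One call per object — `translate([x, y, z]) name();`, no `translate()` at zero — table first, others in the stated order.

table();
translate([0, 1127, 0]) open_box();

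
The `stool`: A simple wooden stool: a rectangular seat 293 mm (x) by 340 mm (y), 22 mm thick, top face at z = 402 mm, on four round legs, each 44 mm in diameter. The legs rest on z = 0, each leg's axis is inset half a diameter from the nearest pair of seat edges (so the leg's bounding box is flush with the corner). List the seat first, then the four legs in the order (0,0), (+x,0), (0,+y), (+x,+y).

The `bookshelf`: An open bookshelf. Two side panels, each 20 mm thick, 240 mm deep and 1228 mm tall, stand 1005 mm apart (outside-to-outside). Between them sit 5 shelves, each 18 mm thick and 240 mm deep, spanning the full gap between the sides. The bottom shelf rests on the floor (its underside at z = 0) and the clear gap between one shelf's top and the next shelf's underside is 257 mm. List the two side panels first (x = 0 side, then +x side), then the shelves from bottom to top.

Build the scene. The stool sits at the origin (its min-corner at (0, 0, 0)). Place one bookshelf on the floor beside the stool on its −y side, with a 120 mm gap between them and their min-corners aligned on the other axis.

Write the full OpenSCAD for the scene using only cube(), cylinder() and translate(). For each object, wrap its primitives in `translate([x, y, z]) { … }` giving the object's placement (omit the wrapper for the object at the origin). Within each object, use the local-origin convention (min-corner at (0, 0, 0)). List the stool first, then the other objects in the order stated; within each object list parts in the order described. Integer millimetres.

translate([0, 0, 380]) cube([293, 340, 22]);
translate([22, 22, 0]) cylinder(h = 380, r = 22);
translate([271, 22, 0]) cylinder(h = 380, r = 22);
translate([22, 318, 0]) cylinder(h = 380, r = 22);
translate([271, 318, 0]) cylinder(h = 380, r = 22);
translate([0, -360, 0]) {
  cube([20, 240, 1228]);
  translate([985, 0, 0]) cube([20, 240, 1228]);
  translate([20, 0, 0]) cube([965, 240, 18]);
  translate([20, 0, 275]) cube([965, 240, 18]);
  translate([20, 0, 550]) cube([965, 240, 18]);
  translate([20, 0, 825]) cube([965, 240, 18]);
  translate([20, 0, 1100]) cube([965, 240, 18]);
}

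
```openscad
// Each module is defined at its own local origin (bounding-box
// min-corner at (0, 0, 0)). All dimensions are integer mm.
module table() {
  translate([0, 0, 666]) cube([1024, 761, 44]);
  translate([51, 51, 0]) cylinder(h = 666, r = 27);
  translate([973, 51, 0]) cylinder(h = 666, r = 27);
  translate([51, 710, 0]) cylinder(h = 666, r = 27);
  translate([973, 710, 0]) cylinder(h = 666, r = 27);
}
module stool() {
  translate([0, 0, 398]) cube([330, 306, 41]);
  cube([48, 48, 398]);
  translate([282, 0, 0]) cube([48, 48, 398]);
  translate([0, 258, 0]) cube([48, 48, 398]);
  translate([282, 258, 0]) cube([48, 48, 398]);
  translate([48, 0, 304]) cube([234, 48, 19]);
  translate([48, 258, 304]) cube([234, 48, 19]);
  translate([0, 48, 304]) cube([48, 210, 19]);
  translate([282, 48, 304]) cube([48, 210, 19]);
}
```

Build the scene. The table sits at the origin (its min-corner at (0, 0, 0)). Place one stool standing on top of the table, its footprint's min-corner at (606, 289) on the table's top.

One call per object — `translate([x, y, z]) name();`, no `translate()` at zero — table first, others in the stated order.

table();
translate([606, 289, 710]) stool();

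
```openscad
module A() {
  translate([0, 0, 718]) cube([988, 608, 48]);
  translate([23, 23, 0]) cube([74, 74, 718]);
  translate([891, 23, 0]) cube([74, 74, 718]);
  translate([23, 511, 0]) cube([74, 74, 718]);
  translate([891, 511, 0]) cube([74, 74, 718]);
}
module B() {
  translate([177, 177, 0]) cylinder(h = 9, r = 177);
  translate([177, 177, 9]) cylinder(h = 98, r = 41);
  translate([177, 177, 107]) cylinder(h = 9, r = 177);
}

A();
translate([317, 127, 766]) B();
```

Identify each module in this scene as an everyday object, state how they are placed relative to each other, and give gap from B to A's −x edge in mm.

A is a table. B is a spool. The spool is on top of the table, centred. The gap from the spool to the table's −x edge is 317 mm.

The spool's min-x is at 317; the table's min-x is 0; gap = 317 mm.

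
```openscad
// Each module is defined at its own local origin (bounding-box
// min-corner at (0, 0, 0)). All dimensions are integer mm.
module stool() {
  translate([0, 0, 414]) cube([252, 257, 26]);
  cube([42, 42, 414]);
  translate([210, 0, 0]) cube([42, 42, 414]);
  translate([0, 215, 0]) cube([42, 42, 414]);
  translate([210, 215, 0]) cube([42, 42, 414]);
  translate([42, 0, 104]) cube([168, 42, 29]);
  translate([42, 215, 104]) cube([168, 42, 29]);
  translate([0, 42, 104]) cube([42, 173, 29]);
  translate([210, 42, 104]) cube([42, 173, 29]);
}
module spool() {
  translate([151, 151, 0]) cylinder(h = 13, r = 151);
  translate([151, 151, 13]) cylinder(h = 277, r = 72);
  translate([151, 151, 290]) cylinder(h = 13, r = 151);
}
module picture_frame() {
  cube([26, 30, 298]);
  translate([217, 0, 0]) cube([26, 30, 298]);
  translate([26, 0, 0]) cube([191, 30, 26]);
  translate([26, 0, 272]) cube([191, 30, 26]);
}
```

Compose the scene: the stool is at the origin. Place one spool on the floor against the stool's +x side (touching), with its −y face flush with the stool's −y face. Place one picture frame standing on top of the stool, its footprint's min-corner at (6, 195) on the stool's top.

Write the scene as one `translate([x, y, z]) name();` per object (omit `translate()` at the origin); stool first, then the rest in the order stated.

stool();
translate([252, 0, 0]) spool();
translate([6, 195, 440]) picture_frame();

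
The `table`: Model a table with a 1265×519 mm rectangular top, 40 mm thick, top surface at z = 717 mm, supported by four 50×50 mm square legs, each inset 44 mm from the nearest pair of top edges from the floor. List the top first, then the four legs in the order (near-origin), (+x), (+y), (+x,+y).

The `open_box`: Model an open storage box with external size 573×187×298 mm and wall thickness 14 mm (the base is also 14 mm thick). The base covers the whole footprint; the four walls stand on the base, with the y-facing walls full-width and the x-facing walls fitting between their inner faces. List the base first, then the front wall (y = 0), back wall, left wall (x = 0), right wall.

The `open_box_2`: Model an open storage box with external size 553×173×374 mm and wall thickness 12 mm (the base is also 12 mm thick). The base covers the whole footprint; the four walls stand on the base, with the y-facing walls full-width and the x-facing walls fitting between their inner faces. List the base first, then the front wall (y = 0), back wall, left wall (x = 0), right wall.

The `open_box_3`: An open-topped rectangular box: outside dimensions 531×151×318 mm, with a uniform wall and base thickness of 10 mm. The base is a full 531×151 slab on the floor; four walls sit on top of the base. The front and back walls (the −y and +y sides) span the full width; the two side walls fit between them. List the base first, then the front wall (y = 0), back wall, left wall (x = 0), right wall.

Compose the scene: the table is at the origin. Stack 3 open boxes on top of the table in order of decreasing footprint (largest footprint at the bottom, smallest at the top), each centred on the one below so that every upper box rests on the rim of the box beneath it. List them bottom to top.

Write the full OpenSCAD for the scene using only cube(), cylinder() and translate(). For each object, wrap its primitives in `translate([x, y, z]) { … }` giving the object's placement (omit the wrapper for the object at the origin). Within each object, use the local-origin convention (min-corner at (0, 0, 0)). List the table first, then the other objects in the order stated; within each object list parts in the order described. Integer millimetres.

translate([0, 0, 677]) cube([1265, 519, 40]);
translate([44, 44, 0]) cube([50, 50, 677]);
translate([1171, 44, 0]) cube([50, 50, 677]);
translate([44, 425, 0]) cube([50, 50, 677]);
translate([1171, 425, 0]) cube([50, 50, 677]);
translate([346, 166, 717]) {
  cube([573, 187, 14]);
  translate([0, 0, 14]) cube([573, 14, 284]);
  translate([0, 173, 14]) cube([573, 14, 284]);
  translate([0, 14, 14]) cube([14, 159, 284]);
  translate([559, 14, 14]) cube([14, 159, 284]);
}
translate([356, 173, 1015]) {
  cube([553, 173, 12]);
  translate([0, 0, 12]) cube([553, 12, 362]);
  translate([0, 161, 12]) cube([553, 12, 362]);
  translate([0, 12, 12]) cube([12, 149, 362]);
  translate([541, 12, 12]) cube([12, 149, 362]);
}
translate([367, 184, 1389]) {
  cube([531, 151, 10]);
  translate([0, 0, 10]) cube([531, 10, 308]);
  translate([0, 141, 10]) cube([531, 10, 308]);
  translate([0, 10, 10]) cube([10, 131, 308]);
  translate([521, 10, 10]) cube([10, 131, 308]);
}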